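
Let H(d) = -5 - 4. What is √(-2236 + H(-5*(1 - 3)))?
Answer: I*√2245 ≈ 47.381*I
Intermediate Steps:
H(d) = -9
√(-2236 + H(-5*(1 - 3))) = √(-2236 - 9) = √(-2245) = I*√2245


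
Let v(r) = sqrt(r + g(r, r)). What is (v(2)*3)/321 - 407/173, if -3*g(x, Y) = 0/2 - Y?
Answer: -407/173 + 2*sqrt(6)/321 ≈ -2.3373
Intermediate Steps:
g(x, Y) = Y/3 (g(x, Y) = -(0/2 - Y)/3 = -(0*(1/2) - Y)/3 = -(0 - Y)/3 = -(-1)*Y/3 = Y/3)
v(r) = 2*sqrt(3)*sqrt(r)/3 (v(r) = sqrt(r + r/3) = sqrt(4*r/3) = 2*sqrt(3)*sqrt(r)/3)
(v(2)*3)/321 - 407/173 = ((2*sqrt(3)*sqrt(2)/3)*3)/321 - 407/173 = ((2*sqrt(6)/3)*3)*(1/321) - 407*1/173 = (2*sqrt(6))*(1/321) - 407/173 = 2*sqrt(6)/321 - 407/173 = -407/173 + 2*sqrt(6)/321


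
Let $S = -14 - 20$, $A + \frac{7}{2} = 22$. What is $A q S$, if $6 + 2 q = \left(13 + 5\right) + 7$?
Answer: $- \frac{11951}{2} \approx -5975.5$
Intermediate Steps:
$A = \frac{37}{2}$ ($A = - \frac{7}{2} + 22 = \frac{37}{2} \approx 18.5$)
$S = -34$ ($S = -14 - 20 = -34$)
$q = \frac{19}{2}$ ($q = -3 + \frac{\left(13 + 5\right) + 7}{2} = -3 + \frac{18 + 7}{2} = -3 + \frac{1}{2} \cdot 25 = -3 + \frac{25}{2} = \frac{19}{2} \approx 9.5$)
$A q S = \frac{37}{2} \cdot \frac{19}{2} \left(-34\right) = \frac{703}{4} \left(-34\right) = - \frac{11951}{2}$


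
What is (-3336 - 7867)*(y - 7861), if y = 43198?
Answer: -395880411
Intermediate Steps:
(-3336 - 7867)*(y - 7861) = (-3336 - 7867)*(43198 - 7861) = -11203*35337 = -395880411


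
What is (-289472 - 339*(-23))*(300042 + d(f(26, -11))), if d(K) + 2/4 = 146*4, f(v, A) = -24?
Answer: -169357375425/2 ≈ -8.4679e+10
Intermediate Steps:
d(K) = 1167/2 (d(K) = -1/2 + 146*4 = -1/2 + 584 = 1167/2)
(-289472 - 339*(-23))*(300042 + d(f(26, -11))) = (-289472 - 339*(-23))*(300042 + 1167/2) = (-289472 + 7797)*(601251/2) = -281675*601251/2 = -169357375425/2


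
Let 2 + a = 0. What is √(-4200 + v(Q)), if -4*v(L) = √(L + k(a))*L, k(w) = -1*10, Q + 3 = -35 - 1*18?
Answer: √(-4200 + 14*I*√66) ≈ 0.8774 + 64.813*I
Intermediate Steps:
a = -2 (a = -2 + 0 = -2)
Q = -56 (Q = -3 + (-35 - 1*18) = -3 + (-35 - 18) = -3 - 53 = -56)
k(w) = -10
v(L) = -L*√(-10 + L)/4 (v(L) = -√(L - 10)*L/4 = -√(-10 + L)*L/4 = -L*√(-10 + L)/4)
√(-4200 + v(Q)) = √(-4200 - ¼*(-56)*√(-10 - 56)) = √(-4200 - ¼*(-56)*√(-66)) = √(-4200 - ¼*(-56)*I*√66) = √(-4200 + 14*I*√66)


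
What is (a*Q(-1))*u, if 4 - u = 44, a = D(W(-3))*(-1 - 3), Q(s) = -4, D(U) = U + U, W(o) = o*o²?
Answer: 34560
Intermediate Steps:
W(o) = o³
D(U) = 2*U
a = 216 (a = (2*(-3)³)*(-1 - 3) = (2*(-27))*(-4) = -54*(-4) = 216)
u = -40 (u = 4 - 1*44 = 4 - 44 = -40)
(a*Q(-1))*u = (216*(-4))*(-40) = -864*(-40) = 34560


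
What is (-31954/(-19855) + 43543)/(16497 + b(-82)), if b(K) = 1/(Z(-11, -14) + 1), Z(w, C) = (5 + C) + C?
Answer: 1729156438/655094065 ≈ 2.6396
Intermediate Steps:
Z(w, C) = 5 + 2*C
b(K) = -1/22 (b(K) = 1/((5 + 2*(-14)) + 1) = 1/((5 - 28) + 1) = 1/(-23 + 1) = 1/(-22) = -1/22)
(-31954/(-19855) + 43543)/(16497 + b(-82)) = (-31954/(-19855) + 43543)/(16497 - 1/22) = (-31954*(-1/19855) + 43543)/(362933/22) = (31954/19855 + 43543)*(22/362933) = (864578219/19855)*(22/362933) = 1729156438/655094065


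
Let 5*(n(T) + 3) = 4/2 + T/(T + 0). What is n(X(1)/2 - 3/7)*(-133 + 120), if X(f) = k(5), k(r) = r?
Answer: 156/5 ≈ 31.200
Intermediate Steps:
X(f) = 5
n(T) = -12/5 (n(T) = -3 + (4/2 + T/(T + 0))/5 = -3 + (4*(½) + T/T)/5 = -3 + (2 + 1)/5 = -3 + (⅕)*3 = -3 + ⅗ = -12/5)
n(X(1)/2 - 3/7)*(-133 + 120) = -12*(-133 + 120)/5 = -12/5*(-13) = 156/5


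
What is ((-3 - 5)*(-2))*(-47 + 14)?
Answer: -528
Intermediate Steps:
((-3 - 5)*(-2))*(-47 + 14) = -8*(-2)*(-33) = 16*(-33) = -528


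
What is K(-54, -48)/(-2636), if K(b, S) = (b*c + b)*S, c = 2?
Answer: -1944/659 ≈ -2.9499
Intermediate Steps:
K(b, S) = 3*S*b (K(b, S) = (b*2 + b)*S = (2*b + b)*S = (3*b)*S = 3*S*b)
K(-54, -48)/(-2636) = (3*(-48)*(-54))/(-2636) = 7776*(-1/2636) = -1944/659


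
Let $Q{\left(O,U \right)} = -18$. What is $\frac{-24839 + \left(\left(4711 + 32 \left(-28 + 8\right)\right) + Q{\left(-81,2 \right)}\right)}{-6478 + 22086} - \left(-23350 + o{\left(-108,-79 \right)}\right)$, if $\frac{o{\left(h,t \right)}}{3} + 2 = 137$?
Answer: $\frac{179052387}{7804} \approx 22944.0$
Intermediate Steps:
$o{\left(h,t \right)} = 405$ ($o{\left(h,t \right)} = -6 + 3 \cdot 137 = -6 + 411 = 405$)
$\frac{-24839 + \left(\left(4711 + 32 \left(-28 + 8\right)\right) + Q{\left(-81,2 \right)}\right)}{-6478 + 22086} - \left(-23350 + o{\left(-108,-79 \right)}\right) = \frac{-24839 + \left(\left(4711 + 32 \left(-28 + 8\right)\right) - 18\right)}{-6478 + 22086} - \left(-23350 + 405\right) = \frac{-24839 + \left(\left(4711 + 32 \left(-20\right)\right) - 18\right)}{15608} - -22945 = \left(-24839 + \left(\left(4711 - 640\right) - 18\right)\right) \frac{1}{15608} + 22945 = \left(-24839 + \left(4071 - 18\right)\right) \frac{1}{15608} + 22945 = \left(-24839 + 4053\right) \frac{1}{15608} + 22945 = \left(-20786\right) \frac{1}{15608} + 22945 = - \frac{10393}{7804} + 22945 = \frac{179052387}{7804}$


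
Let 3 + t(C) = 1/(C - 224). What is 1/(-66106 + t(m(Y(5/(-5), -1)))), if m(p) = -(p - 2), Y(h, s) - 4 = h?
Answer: -225/14874526 ≈ -1.5127e-5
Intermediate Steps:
Y(h, s) = 4 + h
m(p) = 2 - p (m(p) = -(-2 + p) = 2 - p)
t(C) = -3 + 1/(-224 + C) (t(C) = -3 + 1/(C - 224) = -3 + 1/(-224 + C))
1/(-66106 + t(m(Y(5/(-5), -1)))) = 1/(-66106 + (673 - 3*(2 - (4 + 5/(-5))))/(-224 + (2 - (4 + 5/(-5))))) = 1/(-66106 + (673 - 3*(2 - (4 + 5*(-⅕))))/(-224 + (2 - (4 + 5*(-⅕))))) = 1/(-66106 + (673 - 3*(2 - (4 - 1)))/(-224 + (2 - (4 - 1)))) = 1/(-66106 + (673 - 3*(2 - 1*3))/(-224 + (2 - 1*3))) = 1/(-66106 + (673 - 3*(2 - 3))/(-224 + (2 - 3))) = 1/(-66106 + (673 - 3*(-1))/(-224 - 1)) = 1/(-66106 + (673 + 3)/(-225)) = 1/(-66106 - 1/225*676) = 1/(-66106 - 676/225) = 1/(-14874526/225) = -225/14874526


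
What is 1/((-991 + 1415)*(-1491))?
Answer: -1/632184 ≈ -1.5818e-6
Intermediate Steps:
1/((-991 + 1415)*(-1491)) = 1/(424*(-1491)) = 1/(-632184) = -1/632184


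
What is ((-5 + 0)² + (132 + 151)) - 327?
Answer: -19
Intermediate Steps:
((-5 + 0)² + (132 + 151)) - 327 = ((-5)² + 283) - 327 = (25 + 283) - 327 = 308 - 327 = -19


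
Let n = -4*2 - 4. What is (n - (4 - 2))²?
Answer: 196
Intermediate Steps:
n = -12 (n = -8 - 4 = -12)
(n - (4 - 2))² = (-12 - (4 - 2))² = (-12 - 1*2)² = (-12 - 2)² = (-14)² = 196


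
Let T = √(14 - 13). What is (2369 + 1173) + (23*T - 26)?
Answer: 3539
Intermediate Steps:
T = 1 (T = √1 = 1)
(2369 + 1173) + (23*T - 26) = (2369 + 1173) + (23*1 - 26) = 3542 + (23 - 26) = 3542 - 3 = 3539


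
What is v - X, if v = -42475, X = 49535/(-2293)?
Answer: -97345640/2293 ≈ -42453.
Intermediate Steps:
X = -49535/2293 (X = 49535*(-1/2293) = -49535/2293 ≈ -21.603)
v - X = -42475 - 1*(-49535/2293) = -42475 + 49535/2293 = -97345640/2293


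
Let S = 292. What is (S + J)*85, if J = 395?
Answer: 58395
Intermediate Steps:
(S + J)*85 = (292 + 395)*85 = 687*85 = 58395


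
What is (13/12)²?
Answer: 169/144 ≈ 1.1736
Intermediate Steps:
(13/12)² = 169/144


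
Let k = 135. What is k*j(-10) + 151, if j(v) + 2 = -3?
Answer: -524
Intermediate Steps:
j(v) = -5 (j(v) = -2 - 3 = -5)
k*j(-10) + 151 = 135*(-5) + 151 = -675 + 151 = -524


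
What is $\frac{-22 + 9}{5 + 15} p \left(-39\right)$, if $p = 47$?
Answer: $\frac{23829}{20} \approx 1191.4$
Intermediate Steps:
$\frac{-22 + 9}{5 + 15} p \left(-39\right) = \frac{-22 + 9}{5 + 15} \cdot 47 \left(-39\right) = - \frac{13}{20} \cdot 47 \left(-39\right) = \left(-13\right) \frac{1}{20} \cdot 47 \left(-39\right) = \left(- \frac{13}{20}\right) 47 \left(-39\right) = \left(- \frac{611}{20}\right) \left(-39\right) = \frac{23829}{20}$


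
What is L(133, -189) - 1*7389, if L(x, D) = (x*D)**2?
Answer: 631861380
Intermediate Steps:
L(x, D) = D**2*x**2 (L(x, D) = (D*x)**2 = D**2*x**2)
L(133, -189) - 1*7389 = (-189)**2*133**2 - 1*7389 = 35721*17689 - 7389 = 631868769 - 7389 = 631861380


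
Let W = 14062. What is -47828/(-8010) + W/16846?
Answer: 229586777/33734115 ≈ 6.8058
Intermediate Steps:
-47828/(-8010) + W/16846 = -47828/(-8010) + 14062/16846 = -47828*(-1/8010) + 14062*(1/16846) = 23914/4005 + 7031/8423 = 229586777/33734115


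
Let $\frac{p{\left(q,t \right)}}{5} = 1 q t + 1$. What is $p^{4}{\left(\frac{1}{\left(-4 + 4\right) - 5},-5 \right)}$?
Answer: $10000$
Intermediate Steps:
$p{\left(q,t \right)} = 5 + 5 q t$ ($p{\left(q,t \right)} = 5 \left(1 q t + 1\right) = 5 \left(q t + 1\right) = 5 \left(1 + q t\right) = 5 + 5 q t$)
$p^{4}{\left(\frac{1}{\left(-4 + 4\right) - 5},-5 \right)} = \left(5 + 5 \frac{1}{\left(-4 + 4\right) - 5} \left(-5\right)\right)^{4} = \left(5 + 5 \frac{1}{0 - 5} \left(-5\right)\right)^{4} = \left(5 + 5 \frac{1}{-5} \left(-5\right)\right)^{4} = \left(5 + 5 \left(- \frac{1}{5}\right) \left(-5\right)\right)^{4} = \left(5 + 5\right)^{4} = 10^{4} = 10000$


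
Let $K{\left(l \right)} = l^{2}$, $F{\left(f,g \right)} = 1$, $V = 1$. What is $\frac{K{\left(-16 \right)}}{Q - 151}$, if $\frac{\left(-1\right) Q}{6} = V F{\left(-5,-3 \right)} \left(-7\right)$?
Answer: $- \frac{256}{109} \approx -2.3486$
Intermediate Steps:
$Q = 42$ ($Q = - 6 \cdot 1 \cdot 1 \left(-7\right) = - 6 \cdot 1 \left(-7\right) = \left(-6\right) \left(-7\right) = 42$)
$\frac{K{\left(-16 \right)}}{Q - 151} = \frac{\left(-16\right)^{2}}{42 - 151} = \frac{256}{42 - 151} = \frac{256}{-109} = 256 \left(- \frac{1}{109}\right) = - \frac{256}{109}$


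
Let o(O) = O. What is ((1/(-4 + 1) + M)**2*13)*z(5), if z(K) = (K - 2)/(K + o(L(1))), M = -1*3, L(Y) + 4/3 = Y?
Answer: 650/7 ≈ 92.857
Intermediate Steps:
L(Y) = -4/3 + Y
M = -3
z(K) = (-2 + K)/(-1/3 + K) (z(K) = (K - 2)/(K + (-4/3 + 1)) = (-2 + K)/(K - 1/3) = (-2 + K)/(-1/3 + K))
((1/(-4 + 1) + M)**2*13)*z(5) = ((1/(-4 + 1) - 3)**2*13)*(3*(-2 + 5)/(-1 + 3*5)) = ((1/(-3) - 3)**2*13)*(3*3/(-1 + 15)) = ((-1/3 - 3)**2*13)*(3*3/14) = ((-10/3)**2*13)*(3*(1/14)*3) = ((100/9)*13)*(9/14) = (1300/9)*(9/14) = 650/7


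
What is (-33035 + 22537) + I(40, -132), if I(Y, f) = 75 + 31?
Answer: -10392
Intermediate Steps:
I(Y, f) = 106
(-33035 + 22537) + I(40, -132) = (-33035 + 22537) + 106 = -10498 + 106 = -10392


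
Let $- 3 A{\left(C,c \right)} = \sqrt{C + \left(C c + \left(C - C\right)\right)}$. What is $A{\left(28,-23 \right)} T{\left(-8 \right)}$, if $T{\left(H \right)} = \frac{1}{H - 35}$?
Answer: $\frac{2 i \sqrt{154}}{129} \approx 0.1924 i$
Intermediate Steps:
$T{\left(H \right)} = \frac{1}{-35 + H}$
$A{\left(C,c \right)} = - \frac{\sqrt{C + C c}}{3}$ ($A{\left(C,c \right)} = - \frac{\sqrt{C + \left(C c + \left(C - C\right)\right)}}{3} = - \frac{\sqrt{C + \left(C c + 0\right)}}{3} = - \frac{\sqrt{C + C c}}{3}$)
$A{\left(28,-23 \right)} T{\left(-8 \right)} = \frac{\left(- \frac{1}{3}\right) \sqrt{28 \left(1 - 23\right)}}{-35 - 8} = \frac{\left(- \frac{1}{3}\right) \sqrt{28 \left(-22\right)}}{-43} = - \frac{\sqrt{-616}}{3} \left(- \frac{1}{43}\right) = - \frac{2 i \sqrt{154}}{3} \left(- \frac{1}{43}\right) = \frac{2 i \sqrt{154}}{129}$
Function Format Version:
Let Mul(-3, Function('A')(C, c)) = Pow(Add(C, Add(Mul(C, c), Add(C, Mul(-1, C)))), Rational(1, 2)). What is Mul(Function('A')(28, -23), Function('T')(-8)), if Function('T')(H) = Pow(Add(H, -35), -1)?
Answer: Mul(Rational(2, 129), I, Pow(154, Rational(1, 2))) ≈ Mul(0.19240, I)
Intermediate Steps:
Function('T')(H) = Pow(Add(-35, H), -1)
Function('A')(C, c) = Mul(Rational(-1, 3), Pow(Add(C, Mul(C, c)), Rational(1, 2))) (Function('A')(C, c) = Mul(Rational(-1, 3), Pow(Add(C, Add(Mul(C, c), Add(C, Mul(-1, C)))), Rational(1, 2))) = Mul(Rational(-1, 3), Pow(Add(C, Add(Mul(C, c), 0)), Rational(1, 2))) = Mul(Rational(-1, 3), Pow(Add(C, Mul(C, c)), Rational(1, 2))))
Mul(Function('A')(28, -23), Function('T')(-8)) = Mul(Mul(Rational(-1, 3), Pow(Mul(28, Add(1, -23)), Rational(1, 2))), Pow(Add(-35, -8), -1)) = Mul(Mul(Rational(-1, 3), Pow(Mul(28, -22), Rational(1, 2))), Pow(-43, -1)) = Mul(Mul(Rational(-1, 3), Pow(-616, Rational(1, 2))), Rational(-1, 43)) = Mul(Mul(Rational(-1, 3), Mul(2, I, Pow(154, Rational(1, 2)))), Rational(-1, 43)) = Mul(Mul(Rational(-2, 3), I, Pow(154, Rational(1, 2))), Rational(-1, 43)) = Mul(Rational(2, 129), I, Pow(154, Rational(1, 2)))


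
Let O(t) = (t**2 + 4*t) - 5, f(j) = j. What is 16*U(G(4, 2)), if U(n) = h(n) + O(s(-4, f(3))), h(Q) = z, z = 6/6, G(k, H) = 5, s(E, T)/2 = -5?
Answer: 896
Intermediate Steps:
s(E, T) = -10 (s(E, T) = 2*(-5) = -10)
O(t) = -5 + t**2 + 4*t
z = 1 (z = 6*(1/6) = 1)
h(Q) = 1
U(n) = 56 (U(n) = 1 + (-5 + (-10)**2 + 4*(-10)) = 1 + (-5 + 100 - 40) = 1 + 55 = 56)
16*U(G(4, 2)) = 16*56 = 896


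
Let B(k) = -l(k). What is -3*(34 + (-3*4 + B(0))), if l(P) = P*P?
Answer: -66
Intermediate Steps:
l(P) = P²
B(k) = -k²
-3*(34 + (-3*4 + B(0))) = -3*(34 + (-3*4 - 1*0²)) = -3*(34 + (-12 - 1*0)) = -3*(34 + (-12 + 0)) = -3*(34 - 12) = -3*22 = -66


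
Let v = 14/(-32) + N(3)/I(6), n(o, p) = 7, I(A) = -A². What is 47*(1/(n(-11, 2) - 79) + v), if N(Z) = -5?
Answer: -235/16 ≈ -14.688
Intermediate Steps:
v = -43/144 (v = 14/(-32) - 5/((-1*6²)) = 14*(-1/32) - 5/((-1*36)) = -7/16 - 5/(-36) = -7/16 - 5*(-1/36) = -7/16 + 5/36 = -43/144 ≈ -0.29861)
47*(1/(n(-11, 2) - 79) + v) = 47*(1/(7 - 79) - 43/144) = 47*(1/(-72) - 43/144) = 47*(-1/72 - 43/144) = 47*(-5/16) = -235/16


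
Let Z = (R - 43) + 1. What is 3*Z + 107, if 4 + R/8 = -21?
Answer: -619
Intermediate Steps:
R = -200 (R = -32 + 8*(-21) = -32 - 168 = -200)
Z = -242 (Z = (-200 - 43) + 1 = -243 + 1 = -242)
3*Z + 107 = 3*(-242) + 107 = -726 + 107 = -619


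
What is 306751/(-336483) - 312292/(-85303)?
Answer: 78914168483/28703009349 ≈ 2.7493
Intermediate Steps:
306751/(-336483) - 312292/(-85303) = 306751*(-1/336483) - 312292*(-1/85303) = -306751/336483 + 312292/85303 = 78914168483/28703009349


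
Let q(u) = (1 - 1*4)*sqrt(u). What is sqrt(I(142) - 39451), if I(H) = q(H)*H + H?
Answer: sqrt(-39309 - 426*sqrt(142)) ≈ 210.68*I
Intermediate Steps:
q(u) = -3*sqrt(u) (q(u) = (1 - 4)*sqrt(u) = -3*sqrt(u))
I(H) = H - 3*H**(3/2) (I(H) = (-3*sqrt(H))*H + H = -3*H**(3/2) + H = H - 3*H**(3/2))
sqrt(I(142) - 39451) = sqrt((142 - 426*sqrt(142)) - 39451) = sqrt(-39309 - 426*sqrt(142))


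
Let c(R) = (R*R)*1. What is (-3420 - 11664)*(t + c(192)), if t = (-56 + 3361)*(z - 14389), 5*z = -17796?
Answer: 894208737708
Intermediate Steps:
z = -17796/5 (z = (⅕)*(-17796) = -17796/5 ≈ -3559.2)
t = -59318801 (t = (-56 + 3361)*(-17796/5 - 14389) = 3305*(-89741/5) = -59318801)
c(R) = R² (c(R) = R²*1 = R²)
(-3420 - 11664)*(t + c(192)) = (-3420 - 11664)*(-59318801 + 192²) = -15084*(-59318801 + 36864) = -15084*(-59281937) = 894208737708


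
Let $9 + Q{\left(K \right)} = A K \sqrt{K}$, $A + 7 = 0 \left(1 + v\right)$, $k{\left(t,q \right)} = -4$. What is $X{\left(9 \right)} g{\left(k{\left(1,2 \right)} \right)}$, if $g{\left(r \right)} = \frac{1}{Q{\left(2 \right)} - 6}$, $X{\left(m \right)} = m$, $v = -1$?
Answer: $\frac{135}{167} - \frac{126 \sqrt{2}}{167} \approx -0.25863$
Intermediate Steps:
$A = -7$ ($A = -7 + 0 \left(1 - 1\right) = -7 + 0 \cdot 0 = -7 + 0 = -7$)
$Q{\left(K \right)} = -9 - 7 K^{\frac{3}{2}}$ ($Q{\left(K \right)} = -9 + - 7 K \sqrt{K} = -9 - 7 K^{\frac{3}{2}}$)
$g{\left(r \right)} = \frac{1}{-15 - 14 \sqrt{2}}$ ($g{\left(r \right)} = \frac{1}{\left(-9 - 7 \cdot 2^{\frac{3}{2}}\right) - 6} = \frac{1}{\left(-9 - 7 \cdot 2 \sqrt{2}\right) - 6} = \frac{1}{\left(-9 - 14 \sqrt{2}\right) - 6} = \frac{1}{-15 - 14 \sqrt{2}}$)
$X{\left(9 \right)} g{\left(k{\left(1,2 \right)} \right)} = 9 \left(\frac{15}{167} - \frac{14 \sqrt{2}}{167}\right) = \frac{135}{167} - \frac{126 \sqrt{2}}{167}$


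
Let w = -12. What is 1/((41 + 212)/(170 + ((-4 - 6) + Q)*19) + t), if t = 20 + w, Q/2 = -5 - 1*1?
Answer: 248/1731 ≈ 0.14327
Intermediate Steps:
Q = -12 (Q = 2*(-5 - 1*1) = 2*(-5 - 1) = 2*(-6) = -12)
t = 8 (t = 20 - 12 = 8)
1/((41 + 212)/(170 + ((-4 - 6) + Q)*19) + t) = 1/((41 + 212)/(170 + ((-4 - 6) - 12)*19) + 8) = 1/(253/(170 + (-10 - 12)*19) + 8) = 1/(253/(170 - 22*19) + 8) = 1/(253/(170 - 418) + 8) = 1/(253/(-248) + 8) = 1/(253*(-1/248) + 8) = 1/(-253/248 + 8) = 1/(1731/248) = 248/1731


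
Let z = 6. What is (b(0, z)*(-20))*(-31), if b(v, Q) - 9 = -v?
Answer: 5580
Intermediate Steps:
b(v, Q) = 9 - v
(b(0, z)*(-20))*(-31) = ((9 - 1*0)*(-20))*(-31) = ((9 + 0)*(-20))*(-31) = (9*(-20))*(-31) = -180*(-31) = 5580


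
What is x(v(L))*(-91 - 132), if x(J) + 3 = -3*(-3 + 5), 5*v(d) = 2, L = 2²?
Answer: 2007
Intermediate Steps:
L = 4
v(d) = ⅖ (v(d) = (⅕)*2 = ⅖)
x(J) = -9 (x(J) = -3 - 3*(-3 + 5) = -3 - 3*2 = -3 - 6 = -9)
x(v(L))*(-91 - 132) = -9*(-91 - 132) = -9*(-223) = 2007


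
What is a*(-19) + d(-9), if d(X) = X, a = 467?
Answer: -8882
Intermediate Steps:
a*(-19) + d(-9) = 467*(-19) - 9 = -8873 - 9 = -8882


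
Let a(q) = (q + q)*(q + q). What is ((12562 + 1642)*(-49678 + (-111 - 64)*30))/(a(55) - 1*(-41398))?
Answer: -390098656/26749 ≈ -14584.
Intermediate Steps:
a(q) = 4*q² (a(q) = (2*q)*(2*q) = 4*q²)
((12562 + 1642)*(-49678 + (-111 - 64)*30))/(a(55) - 1*(-41398)) = ((12562 + 1642)*(-49678 + (-111 - 64)*30))/(4*55² - 1*(-41398)) = (14204*(-49678 - 175*30))/(4*3025 + 41398) = (14204*(-49678 - 5250))/(12100 + 41398) = (14204*(-54928))/53498 = -780197312*1/53498 = -390098656/26749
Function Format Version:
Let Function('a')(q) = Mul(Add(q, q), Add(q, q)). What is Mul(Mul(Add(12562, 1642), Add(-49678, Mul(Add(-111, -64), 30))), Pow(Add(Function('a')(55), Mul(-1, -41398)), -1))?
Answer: Rational(-390098656, 26749) ≈ -14584.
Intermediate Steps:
Function('a')(q) = Mul(4, Pow(q, 2)) (Function('a')(q) = Mul(Mul(2, q), Mul(2, q)) = Mul(4, Pow(q, 2)))
Mul(Mul(Add(12562, 1642), Add(-49678, Mul(Add(-111, -64), 30))), Pow(Add(Function('a')(55), Mul(-1, -41398)), -1)) = Mul(Mul(Add(12562, 1642), Add(-49678, Mul(Add(-111, -64), 30))), Pow(Add(Mul(4, Pow(55, 2)), Mul(-1, -41398)), -1)) = Mul(Mul(14204, Add(-49678, Mul(-175, 30))), Pow(Add(Mul(4, 3025), 41398), -1)) = Mul(Mul(14204, Add(-49678, -5250)), Pow(Add(12100, 41398), -1)) = Mul(Mul(14204, -54928), Pow(53498, -1)) = Mul(-780197312, Rational(1, 53498)) = Rational(-390098656, 26749)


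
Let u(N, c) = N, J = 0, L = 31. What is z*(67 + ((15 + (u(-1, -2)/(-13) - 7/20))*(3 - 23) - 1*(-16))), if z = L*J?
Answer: 0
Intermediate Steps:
z = 0 (z = 31*0 = 0)
z*(67 + ((15 + (u(-1, -2)/(-13) - 7/20))*(3 - 23) - 1*(-16))) = 0*(67 + ((15 + (-1/(-13) - 7/20))*(3 - 23) - 1*(-16))) = 0*(67 + ((15 + (-1*(-1/13) - 7*1/20))*(-20) + 16)) = 0*(67 + ((15 + (1/13 - 7/20))*(-20) + 16)) = 0*(67 + ((15 - 71/260)*(-20) + 16)) = 0*(67 + ((3829/260)*(-20) + 16)) = 0*(67 + (-3829/13 + 16)) = 0*(67 - 3621/13) = 0*(-2750/13) = 0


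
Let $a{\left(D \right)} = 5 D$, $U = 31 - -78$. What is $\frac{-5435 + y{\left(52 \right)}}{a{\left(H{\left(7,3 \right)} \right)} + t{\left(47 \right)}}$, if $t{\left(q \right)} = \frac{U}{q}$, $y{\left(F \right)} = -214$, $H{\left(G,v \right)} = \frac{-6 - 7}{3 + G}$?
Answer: $\frac{177002}{131} \approx 1351.2$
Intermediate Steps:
$U = 109$ ($U = 31 + 78 = 109$)
$H{\left(G,v \right)} = - \frac{13}{3 + G}$
$t{\left(q \right)} = \frac{109}{q}$
$\frac{-5435 + y{\left(52 \right)}}{a{\left(H{\left(7,3 \right)} \right)} + t{\left(47 \right)}} = \frac{-5435 - 214}{5 \left(- \frac{13}{3 + 7}\right) + \frac{109}{47}} = - \frac{5649}{5 \left(- \frac{13}{10}\right) + 109 \cdot \frac{1}{47}} = - \frac{5649}{5 \left(\left(-13\right) \frac{1}{10}\right) + \frac{109}{47}} = - \frac{5649}{5 \left(- \frac{13}{10}\right) + \frac{109}{47}} = - \frac{5649}{- \frac{13}{2} + \frac{109}{47}} = - \frac{5649}{- \frac{393}{94}} = \left(-5649\right) \left(- \frac{94}{393}\right) = \frac{177002}{131}$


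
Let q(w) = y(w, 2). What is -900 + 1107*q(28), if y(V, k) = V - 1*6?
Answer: 23454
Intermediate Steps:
y(V, k) = -6 + V (y(V, k) = V - 6 = -6 + V)
q(w) = -6 + w
-900 + 1107*q(28) = -900 + 1107*(-6 + 28) = -900 + 1107*22 = -900 + 24354 = 23454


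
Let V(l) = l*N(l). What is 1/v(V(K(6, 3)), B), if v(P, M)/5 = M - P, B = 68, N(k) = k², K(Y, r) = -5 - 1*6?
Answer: 1/6995 ≈ 0.00014296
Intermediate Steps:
K(Y, r) = -11 (K(Y, r) = -5 - 6 = -11)
V(l) = l³ (V(l) = l*l² = l³)
v(P, M) = -5*P + 5*M (v(P, M) = 5*(M - P) = -5*P + 5*M)
1/v(V(K(6, 3)), B) = 1/(-5*(-11)³ + 5*68) = 1/(-5*(-1331) + 340) = 1/(6655 + 340) = 1/6995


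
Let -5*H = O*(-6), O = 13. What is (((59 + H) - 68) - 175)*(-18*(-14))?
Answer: -212184/5 ≈ -42437.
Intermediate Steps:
H = 78/5 (H = -13*(-6)/5 = -⅕*(-78) = 78/5 ≈ 15.600)
(((59 + H) - 68) - 175)*(-18*(-14)) = (((59 + 78/5) - 68) - 175)*(-18*(-14)) = ((373/5 - 68) - 175)*252 = (33/5 - 175)*252 = -842/5*252 = -212184/5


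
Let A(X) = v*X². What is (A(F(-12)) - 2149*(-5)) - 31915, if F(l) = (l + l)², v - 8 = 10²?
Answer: 35810638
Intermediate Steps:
v = 108 (v = 8 + 10² = 8 + 100 = 108)
F(l) = 4*l² (F(l) = (2*l)² = 4*l²)
A(X) = 108*X²
(A(F(-12)) - 2149*(-5)) - 31915 = (108*(4*(-12)²)² - 2149*(-5)) - 31915 = (108*(4*144)² + 10745) - 31915 = (108*576² + 10745) - 31915 = (108*331776 + 10745) - 31915 = (35831808 + 10745) - 31915 = 35842553 - 31915 = 35810638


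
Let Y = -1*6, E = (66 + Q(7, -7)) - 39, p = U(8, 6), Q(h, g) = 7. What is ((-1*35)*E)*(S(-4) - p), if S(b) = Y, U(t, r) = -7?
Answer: -1190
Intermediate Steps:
p = -7
E = 34 (E = (66 + 7) - 39 = 73 - 39 = 34)
Y = -6
S(b) = -6
((-1*35)*E)*(S(-4) - p) = (-1*35*34)*(-6 - 1*(-7)) = (-35*34)*(-6 + 7) = -1190*1 = -1190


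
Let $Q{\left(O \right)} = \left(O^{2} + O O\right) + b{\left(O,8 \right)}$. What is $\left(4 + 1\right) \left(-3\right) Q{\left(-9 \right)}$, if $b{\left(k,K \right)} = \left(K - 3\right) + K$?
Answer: $-2625$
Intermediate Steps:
$b{\left(k,K \right)} = -3 + 2 K$ ($b{\left(k,K \right)} = \left(-3 + K\right) + K = -3 + 2 K$)
$Q{\left(O \right)} = 13 + 2 O^{2}$ ($Q{\left(O \right)} = \left(O^{2} + O O\right) + \left(-3 + 2 \cdot 8\right) = \left(O^{2} + O^{2}\right) + \left(-3 + 16\right) = 2 O^{2} + 13 = 13 + 2 O^{2}$)
$\left(4 + 1\right) \left(-3\right) Q{\left(-9 \right)} = \left(4 + 1\right) \left(-3\right) \left(13 + 2 \left(-9\right)^{2}\right) = 5 \left(-3\right) \left(13 + 2 \cdot 81\right) = - 15 \left(13 + 162\right) = \left(-15\right) 175 = -2625$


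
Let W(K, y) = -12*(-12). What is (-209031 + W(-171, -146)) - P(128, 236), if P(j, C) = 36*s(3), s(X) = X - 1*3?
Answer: -208887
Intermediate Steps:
W(K, y) = 144
s(X) = -3 + X (s(X) = X - 3 = -3 + X)
P(j, C) = 0 (P(j, C) = 36*(-3 + 3) = 36*0 = 0)
(-209031 + W(-171, -146)) - P(128, 236) = (-209031 + 144) - 1*0 = -208887 + 0 = -208887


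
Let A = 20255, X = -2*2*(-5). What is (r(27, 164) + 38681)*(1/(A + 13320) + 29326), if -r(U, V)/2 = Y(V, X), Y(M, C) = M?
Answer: 37763148157203/33575 ≈ 1.1247e+9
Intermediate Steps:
X = 20 (X = -4*(-5) = 20)
r(U, V) = -2*V
(r(27, 164) + 38681)*(1/(A + 13320) + 29326) = (-2*164 + 38681)*(1/(20255 + 13320) + 29326) = (-328 + 38681)*(1/33575 + 29326) = 38353*(1/33575 + 29326) = 38353*(984620451/33575) = 37763148157203/33575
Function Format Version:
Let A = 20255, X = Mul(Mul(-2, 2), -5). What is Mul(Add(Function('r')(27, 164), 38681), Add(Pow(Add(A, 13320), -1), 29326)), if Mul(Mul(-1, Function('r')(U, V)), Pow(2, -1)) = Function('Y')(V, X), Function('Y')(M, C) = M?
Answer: Rational(37763148157203, 33575) ≈ 1.1247e+9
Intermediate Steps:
X = 20 (X = Mul(-4, -5) = 20)
Function('r')(U, V) = Mul(-2, V)
Mul(Add(Function('r')(27, 164), 38681), Add(Pow(Add(A, 13320), -1), 29326)) = Mul(Add(Mul(-2, 164), 38681), Add(Pow(Add(20255, 13320), -1), 29326)) = Mul(Add(-328, 38681), Add(Pow(33575, -1), 29326)) = Mul(38353, Add(Rational(1, 33575), 29326)) = Mul(38353, Rational(984620451, 33575)) = Rational(37763148157203, 33575)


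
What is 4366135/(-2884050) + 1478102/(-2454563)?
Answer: -2995974699421/1415816484030 ≈ -2.1161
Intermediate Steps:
4366135/(-2884050) + 1478102/(-2454563) = 4366135*(-1/2884050) + 1478102*(-1/2454563) = -873227/576810 - 1478102/2454563 = -2995974699421/1415816484030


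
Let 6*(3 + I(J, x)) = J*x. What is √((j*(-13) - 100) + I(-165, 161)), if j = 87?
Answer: 13*I*√134/2 ≈ 75.243*I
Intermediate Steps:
I(J, x) = -3 + J*x/6 (I(J, x) = -3 + (J*x)/6 = -3 + J*x/6)
√((j*(-13) - 100) + I(-165, 161)) = √((87*(-13) - 100) + (-3 + (⅙)*(-165)*161)) = √((-1131 - 100) + (-3 - 8855/2)) = √(-1231 - 8861/2) = √(-11323/2) = 13*I*√134/2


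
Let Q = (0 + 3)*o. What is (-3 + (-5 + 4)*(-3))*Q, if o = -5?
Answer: 0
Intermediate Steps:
Q = -15 (Q = (0 + 3)*(-5) = 3*(-5) = -15)
(-3 + (-5 + 4)*(-3))*Q = (-3 + (-5 + 4)*(-3))*(-15) = (-3 - 1*(-3))*(-15) = (-3 + 3)*(-15) = 0*(-15) = 0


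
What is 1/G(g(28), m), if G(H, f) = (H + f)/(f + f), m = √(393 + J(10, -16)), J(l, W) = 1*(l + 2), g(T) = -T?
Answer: -810/379 - 504*√5/379 ≈ -5.1108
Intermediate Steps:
J(l, W) = 2 + l (J(l, W) = 1*(2 + l) = 2 + l)
m = 9*√5 (m = √(393 + (2 + 10)) = √(393 + 12) = √405 = 9*√5 ≈ 20.125)
G(H, f) = (H + f)/(2*f) (G(H, f) = (H + f)/((2*f)) = (H + f)*(1/(2*f)) = (H + f)/(2*f))
1/G(g(28), m) = 1/((-1*28 + 9*√5)/(2*((9*√5)))) = 1/((√5/45)*(-28 + 9*√5)/2) = 1/(√5*(-28 + 9*√5)/90) = 18*√5/(-28 + 9*√5)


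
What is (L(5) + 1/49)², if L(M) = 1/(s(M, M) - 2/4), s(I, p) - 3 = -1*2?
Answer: 9801/2401 ≈ 4.0820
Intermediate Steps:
s(I, p) = 1 (s(I, p) = 3 - 1*2 = 3 - 2 = 1)
L(M) = 2 (L(M) = 1/(1 - 2/4) = 1/(1 - 2*¼) = 1/(1 - ½) = 1/(½) = 2)
(L(5) + 1/49)² = (2 + 1/49)² = (99/49)² = 9801/2401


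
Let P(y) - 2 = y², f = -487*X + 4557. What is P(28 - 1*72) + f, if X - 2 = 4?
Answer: 3573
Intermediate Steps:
X = 6 (X = 2 + 4 = 6)
f = 1635 (f = -487*6 + 4557 = -2922 + 4557 = 1635)
P(y) = 2 + y²
P(28 - 1*72) + f = (2 + (28 - 1*72)²) + 1635 = (2 + (28 - 72)²) + 1635 = (2 + (-44)²) + 1635 = (2 + 1936) + 1635 = 1938 + 1635 = 3573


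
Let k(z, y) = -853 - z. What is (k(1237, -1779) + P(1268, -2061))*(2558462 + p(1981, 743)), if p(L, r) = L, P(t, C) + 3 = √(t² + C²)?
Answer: -5359007199 + 2560443*√5855545 ≈ 8.3681e+8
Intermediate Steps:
P(t, C) = -3 + √(C² + t²) (P(t, C) = -3 + √(t² + C²) = -3 + √(C² + t²))
(k(1237, -1779) + P(1268, -2061))*(2558462 + p(1981, 743)) = ((-853 - 1*1237) + (-3 + √((-2061)² + 1268²)))*(2558462 + 1981) = ((-853 - 1237) + (-3 + √(4247721 + 1607824)))*2560443 = (-2090 + (-3 + √5855545))*2560443 = (-2093 + √5855545)*2560443 = -5359007199 + 2560443*√5855545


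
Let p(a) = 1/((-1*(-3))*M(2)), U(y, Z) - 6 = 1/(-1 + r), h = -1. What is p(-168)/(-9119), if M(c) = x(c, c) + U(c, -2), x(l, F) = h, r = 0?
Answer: -1/109428 ≈ -9.1384e-6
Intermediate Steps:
U(y, Z) = 5 (U(y, Z) = 6 + 1/(-1 + 0) = 6 + 1/(-1) = 6 - 1 = 5)
x(l, F) = -1
M(c) = 4 (M(c) = -1 + 5 = 4)
p(a) = 1/12 (p(a) = 1/(-1*(-3)*4) = 1/(3*4) = 1/12)
p(-168)/(-9119) = (1/12)/(-9119) = (1/12)*(-1/9119) = -1/109428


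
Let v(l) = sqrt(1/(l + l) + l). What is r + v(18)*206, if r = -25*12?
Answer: -300 + 103*sqrt(649)/3 ≈ 574.66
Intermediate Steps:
r = -300
v(l) = sqrt(l + 1/(2*l)) (v(l) = sqrt(1/(2*l) + l) = sqrt(l + 1/(2*l)))
r + v(18)*206 = -300 + (sqrt(2/18 + 4*18)/2)*206 = -300 + (sqrt(2*(1/18) + 72)/2)*206 = -300 + (sqrt(1/9 + 72)/2)*206 = -300 + (sqrt(649/9)/2)*206 = -300 + ((sqrt(649)/3)/2)*206 = -300 + (sqrt(649)/6)*206 = -300 + 103*sqrt(649)/3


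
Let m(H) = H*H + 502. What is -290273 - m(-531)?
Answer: -572736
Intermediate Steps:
m(H) = 502 + H² (m(H) = H² + 502 = 502 + H²)
-290273 - m(-531) = -290273 - (502 + (-531)²) = -290273 - (502 + 281961) = -290273 - 1*282463 = -290273 - 282463 = -572736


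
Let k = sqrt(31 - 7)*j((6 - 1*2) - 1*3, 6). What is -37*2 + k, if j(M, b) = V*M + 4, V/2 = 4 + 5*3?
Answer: -74 + 84*sqrt(6) ≈ 131.76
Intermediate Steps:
V = 38 (V = 2*(4 + 5*3) = 2*(4 + 15) = 2*19 = 38)
j(M, b) = 4 + 38*M (j(M, b) = 38*M + 4 = 4 + 38*M)
k = 84*sqrt(6) (k = sqrt(31 - 7)*(4 + 38*((6 - 1*2) - 1*3)) = sqrt(24)*(4 + 38*((6 - 2) - 3)) = (2*sqrt(6))*(4 + 38*(4 - 3)) = (2*sqrt(6))*(4 + 38*1) = (2*sqrt(6))*(4 + 38) = (2*sqrt(6))*42 = 84*sqrt(6) ≈ 205.76)
-37*2 + k = -37*2 + 84*sqrt(6) = -74 + 84*sqrt(6)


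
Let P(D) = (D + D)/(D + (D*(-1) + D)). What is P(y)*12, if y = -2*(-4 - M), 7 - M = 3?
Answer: 24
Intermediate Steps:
M = 4 (M = 7 - 1*3 = 7 - 3 = 4)
y = 16 (y = -2*(-4 - 1*4) = -2*(-4 - 4) = -2*(-8) = 16)
P(D) = 2 (P(D) = (2*D)/(D + (-D + D)) = (2*D)/(D + 0) = (2*D)/D = 2)
P(y)*12 = 2*12 = 24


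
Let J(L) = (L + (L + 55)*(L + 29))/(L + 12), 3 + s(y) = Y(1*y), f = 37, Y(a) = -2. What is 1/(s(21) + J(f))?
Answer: 49/5864 ≈ 0.0083561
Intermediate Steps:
s(y) = -5 (s(y) = -3 - 2 = -5)
J(L) = (L + (29 + L)*(55 + L))/(12 + L) (J(L) = (L + (55 + L)*(29 + L))/(12 + L) = (L + (29 + L)*(55 + L))/(12 + L))
1/(s(21) + J(f)) = 1/(-5 + (1595 + 37**2 + 85*37)/(12 + 37)) = 1/(-5 + (1595 + 1369 + 3145)/49) = 1/(-5 + (1/49)*6109) = 1/(-5 + 6109/49) = 1/(5864/49) = 49/5864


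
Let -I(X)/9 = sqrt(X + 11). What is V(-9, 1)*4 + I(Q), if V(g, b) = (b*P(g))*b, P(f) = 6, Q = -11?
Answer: 24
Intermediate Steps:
V(g, b) = 6*b**2 (V(g, b) = (b*6)*b = (6*b)*b = 6*b**2)
I(X) = -9*sqrt(11 + X) (I(X) = -9*sqrt(X + 11) = -9*sqrt(11 + X))
V(-9, 1)*4 + I(Q) = (6*1**2)*4 - 9*sqrt(11 - 11) = (6*1)*4 - 9*sqrt(0) = 6*4 - 9*0 = 24 + 0 = 24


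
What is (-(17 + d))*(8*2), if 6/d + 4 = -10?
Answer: -1856/7 ≈ -265.14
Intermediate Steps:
d = -3/7 (d = 6/(-4 - 10) = 6/(-14) = 6*(-1/14) = -3/7 ≈ -0.42857)
(-(17 + d))*(8*2) = (-(17 - 3/7))*(8*2) = -1*116/7*16 = -116/7*16 = -1856/7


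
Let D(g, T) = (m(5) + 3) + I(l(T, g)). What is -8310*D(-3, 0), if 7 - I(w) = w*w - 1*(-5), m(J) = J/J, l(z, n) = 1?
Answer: -41550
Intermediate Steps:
m(J) = 1
I(w) = 2 - w**2 (I(w) = 7 - (w*w - 1*(-5)) = 7 - (w**2 + 5) = 7 - (5 + w**2) = 7 + (-5 - w**2) = 2 - w**2)
D(g, T) = 5 (D(g, T) = (1 + 3) + (2 - 1*1**2) = 4 + (2 - 1*1) = 4 + (2 - 1) = 4 + 1 = 5)
-8310*D(-3, 0) = -8310*5 = -41550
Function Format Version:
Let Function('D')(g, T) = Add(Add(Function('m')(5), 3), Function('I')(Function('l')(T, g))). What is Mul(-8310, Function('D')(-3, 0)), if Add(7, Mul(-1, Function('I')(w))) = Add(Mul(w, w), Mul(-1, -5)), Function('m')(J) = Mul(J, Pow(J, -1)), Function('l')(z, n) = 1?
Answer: -41550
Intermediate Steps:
Function('m')(J) = 1
Function('I')(w) = Add(2, Mul(-1, Pow(w, 2))) (Function('I')(w) = Add(7, Mul(-1, Add(Mul(w, w), Mul(-1, -5)))) = Add(7, Mul(-1, Add(Pow(w, 2), 5))) = Add(7, Mul(-1, Add(5, Pow(w, 2)))) = Add(7, Add(-5, Mul(-1, Pow(w, 2)))) = Add(2, Mul(-1, Pow(w, 2))))
Function('D')(g, T) = 5 (Function('D')(g, T) = Add(Add(1, 3), Add(2, Mul(-1, Pow(1, 2)))) = Add(4, Add(2, Mul(-1, 1))) = Add(4, Add(2, -1)) = Add(4, 1) = 5)
Mul(-8310, Function('D')(-3, 0)) = Mul(-8310, 5) = -41550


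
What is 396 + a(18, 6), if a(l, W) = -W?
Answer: 390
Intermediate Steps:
396 + a(18, 6) = 396 - 1*6 = 396 - 6 = 390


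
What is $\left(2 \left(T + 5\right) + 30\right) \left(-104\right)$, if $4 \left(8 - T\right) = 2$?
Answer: $-5720$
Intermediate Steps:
$T = \frac{15}{2}$ ($T = 8 - \frac{1}{2} = \frac{15}{2} \approx 7.5$)
$\left(2 \left(T + 5\right) + 30\right) \left(-104\right) = \left(2 \left(\frac{15}{2} + 5\right) + 30\right) \left(-104\right) = \left(2 \cdot \frac{25}{2} + 30\right) \left(-104\right) = \left(25 + 30\right) \left(-104\right) = 55 \left(-104\right) = -5720$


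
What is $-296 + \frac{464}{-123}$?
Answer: $- \frac{36872}{123} \approx -299.77$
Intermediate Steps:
$-296 + \frac{464}{-123} = -296 + 464 \left(- \frac{1}{123}\right) = -296 - \frac{464}{123} = - \frac{36872}{123}$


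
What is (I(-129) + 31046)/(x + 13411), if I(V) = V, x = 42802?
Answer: 30917/56213 ≈ 0.55000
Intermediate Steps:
(I(-129) + 31046)/(x + 13411) = (-129 + 31046)/(42802 + 13411) = 30917/56213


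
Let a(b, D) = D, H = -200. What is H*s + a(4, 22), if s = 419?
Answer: -83778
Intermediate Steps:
H*s + a(4, 22) = -200*419 + 22 = -83800 + 22 = -83778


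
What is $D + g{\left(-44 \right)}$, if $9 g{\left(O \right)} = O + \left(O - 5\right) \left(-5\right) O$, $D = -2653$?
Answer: $- \frac{11567}{3} \approx -3855.7$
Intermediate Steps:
$g{\left(O \right)} = \frac{O}{9} + \frac{O \left(25 - 5 O\right)}{9}$ ($g{\left(O \right)} = \frac{O + \left(O - 5\right) \left(-5\right) O}{9} = \frac{O + \left(-5 + O\right) \left(-5\right) O}{9} = \frac{O + \left(25 - 5 O\right) O}{9} = \frac{O + O \left(25 - 5 O\right)}{9} = \frac{O}{9} + \frac{O \left(25 - 5 O\right)}{9}$)
$D + g{\left(-44 \right)} = -2653 + \frac{1}{9} \left(-44\right) \left(26 - -220\right) = -2653 + \frac{1}{9} \left(-44\right) \left(26 + 220\right) = -2653 + \frac{1}{9} \left(-44\right) 246 = -2653 - \frac{3608}{3} = - \frac{11567}{3}$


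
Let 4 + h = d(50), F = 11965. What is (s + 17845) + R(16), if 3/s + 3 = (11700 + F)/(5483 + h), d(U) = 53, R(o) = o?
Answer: 126276005/7069 ≈ 17863.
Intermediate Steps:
h = 49 (h = -4 + 53 = 49)
s = 16596/7069 (s = 3/(-3 + (11700 + 11965)/(5483 + 49)) = 3/(-3 + 23665/5532) = 3/(7069/5532) = 3*(5532/7069) = 16596/7069 ≈ 2.3477)
(s + 17845) + R(16) = (16596/7069 + 17845) + 16 = 126162901/7069 + 16 = 126276005/7069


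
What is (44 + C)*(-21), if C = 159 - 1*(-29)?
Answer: -4872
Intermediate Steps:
C = 188 (C = 159 + 29 = 188)
(44 + C)*(-21) = (44 + 188)*(-21) = 232*(-21) = -4872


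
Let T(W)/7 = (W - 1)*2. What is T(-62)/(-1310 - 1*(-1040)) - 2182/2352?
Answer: 13753/5880 ≈ 2.3389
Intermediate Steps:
T(W) = -14 + 14*W (T(W) = 7*((W - 1)*2) = 7*((-1 + W)*2) = 7*(-2 + 2*W) = -14 + 14*W)
T(-62)/(-1310 - 1*(-1040)) - 2182/2352 = (-14 + 14*(-62))/(-1310 - 1*(-1040)) - 2182/2352 = (-14 - 868)/(-1310 + 1040) - 2182*1/2352 = -882/(-270) - 1091/1176 = -882*(-1/270) - 1091/1176 = 49/15 - 1091/1176 = 13753/5880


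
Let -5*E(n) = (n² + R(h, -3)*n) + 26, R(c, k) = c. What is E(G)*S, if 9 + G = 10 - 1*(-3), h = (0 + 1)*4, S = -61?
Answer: 3538/5 ≈ 707.60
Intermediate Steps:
h = 4 (h = 1*4 = 4)
G = 4 (G = -9 + (10 - 1*(-3)) = -9 + (10 + 3) = -9 + 13 = 4)
E(n) = -26/5 - 4*n/5 - n²/5 (E(n) = -((n² + 4*n) + 26)/5 = -(26 + n² + 4*n)/5 = -26/5 - 4*n/5 - n²/5)
E(G)*S = (-26/5 - ⅘*4 - ⅕*4²)*(-61) = (-26/5 - 16/5 - ⅕*16)*(-61) = (-26/5 - 16/5 - 16/5)*(-61) = -58/5*(-61) = 3538/5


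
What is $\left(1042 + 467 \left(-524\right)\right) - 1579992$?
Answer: $-1823658$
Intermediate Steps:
$\left(1042 + 467 \left(-524\right)\right) - 1579992 = \left(1042 - 244708\right) - 1579992 = -243666 - 1579992 = -1823658$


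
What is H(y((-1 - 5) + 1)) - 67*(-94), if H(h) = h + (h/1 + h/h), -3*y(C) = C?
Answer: 18907/3 ≈ 6302.3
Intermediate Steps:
y(C) = -C/3
H(h) = 1 + 2*h (H(h) = h + (h*1 + 1) = h + (h + 1) = h + (1 + h) = 1 + 2*h)
H(y((-1 - 5) + 1)) - 67*(-94) = (1 + 2*(-((-1 - 5) + 1)/3)) - 67*(-94) = (1 + 2*(-(-6 + 1)/3)) + 6298 = (1 + 2*(-⅓*(-5))) + 6298 = (1 + 2*(5/3)) + 6298 = (1 + 10/3) + 6298 = 13/3 + 6298 = 18907/3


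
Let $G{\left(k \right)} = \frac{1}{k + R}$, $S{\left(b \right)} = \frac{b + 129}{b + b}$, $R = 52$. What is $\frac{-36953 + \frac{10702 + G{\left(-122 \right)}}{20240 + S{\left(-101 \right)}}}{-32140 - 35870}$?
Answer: $\frac{5287744173421}{9731946718200} \approx 0.54334$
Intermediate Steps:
$S{\left(b \right)} = \frac{129 + b}{2 b}$
$G{\left(k \right)} = \frac{1}{52 + k}$ ($G{\left(k \right)} = \frac{1}{k + 52} = \frac{1}{52 + k}$)
$\frac{-36953 + \frac{10702 + G{\left(-122 \right)}}{20240 + S{\left(-101 \right)}}}{-32140 - 35870} = \frac{-36953 + \frac{10702 + \frac{1}{52 - 122}}{20240 + \frac{129 - 101}{2 \left(-101\right)}}}{-32140 - 35870} = \frac{-36953 + \frac{10702 + \frac{1}{-70}}{20240 + \frac{1}{2} \left(- \frac{1}{101}\right) 28}}{-68010} = \left(-36953 + \frac{10702 - \frac{1}{70}}{20240 - \frac{14}{101}}\right) \left(- \frac{1}{68010}\right) = \left(-36953 + \frac{749139}{70 \cdot \frac{2044226}{101}}\right) \left(- \frac{1}{68010}\right) = \left(-36953 + \frac{749139}{70} \cdot \frac{101}{2044226}\right) \left(- \frac{1}{68010}\right) = \left(-36953 + \frac{75663039}{143095820}\right) \left(- \frac{1}{68010}\right) = \left(- \frac{5287744173421}{143095820}\right) \left(- \frac{1}{68010}\right) = \frac{5287744173421}{9731946718200}$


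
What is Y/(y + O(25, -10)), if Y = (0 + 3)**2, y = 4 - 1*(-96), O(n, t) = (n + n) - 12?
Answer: 3/46 ≈ 0.065217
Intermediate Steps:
O(n, t) = -12 + 2*n (O(n, t) = 2*n - 12 = -12 + 2*n)
y = 100 (y = 4 + 96 = 100)
Y = 9 (Y = 3**2 = 9)
Y/(y + O(25, -10)) = 9/(100 + (-12 + 2*25)) = 9/(100 + (-12 + 50)) = 9/(100 + 38) = 9/138 = (1/138)*9 = 3/46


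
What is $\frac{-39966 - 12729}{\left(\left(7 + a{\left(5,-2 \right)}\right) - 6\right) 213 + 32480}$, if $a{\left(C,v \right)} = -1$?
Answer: $- \frac{10539}{6496} \approx -1.6224$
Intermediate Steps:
$\frac{-39966 - 12729}{\left(\left(7 + a{\left(5,-2 \right)}\right) - 6\right) 213 + 32480} = \frac{-39966 - 12729}{\left(\left(7 - 1\right) - 6\right) 213 + 32480} = - \frac{52695}{\left(6 - 6\right) 213 + 32480} = - \frac{52695}{0 \cdot 213 + 32480} = - \frac{52695}{0 + 32480} = - \frac{52695}{32480} = \left(-52695\right) \frac{1}{32480} = - \frac{10539}{6496}$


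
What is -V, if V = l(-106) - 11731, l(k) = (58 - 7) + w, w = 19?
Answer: 11661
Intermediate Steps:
l(k) = 70 (l(k) = (58 - 7) + 19 = 51 + 19 = 70)
V = -11661 (V = 70 - 11731 = -11661)
-V = -1*(-11661) = 11661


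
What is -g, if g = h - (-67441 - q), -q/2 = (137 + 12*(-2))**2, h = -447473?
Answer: 405570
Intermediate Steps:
q = -25538 (q = -2*(137 + 12*(-2))**2 = -2*(137 - 24)**2 = -2*113**2 = -2*12769 = -25538)
g = -405570 (g = -447473 - (-67441 - 1*(-25538)) = -447473 - (-67441 + 25538) = -447473 - 1*(-41903) = -447473 + 41903 = -405570)
-g = -1*(-405570) = 405570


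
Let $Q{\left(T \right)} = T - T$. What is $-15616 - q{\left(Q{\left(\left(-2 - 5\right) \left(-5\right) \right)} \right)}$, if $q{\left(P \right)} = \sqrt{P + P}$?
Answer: $-15616$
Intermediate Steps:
$Q{\left(T \right)} = 0$
$q{\left(P \right)} = \sqrt{2} \sqrt{P}$ ($q{\left(P \right)} = \sqrt{2 P} = \sqrt{2} \sqrt{P}$)
$-15616 - q{\left(Q{\left(\left(-2 - 5\right) \left(-5\right) \right)} \right)} = -15616 - \sqrt{2} \sqrt{0} = -15616 - \sqrt{2} \cdot 0 = -15616 - 0 = -15616 + 0 = -15616$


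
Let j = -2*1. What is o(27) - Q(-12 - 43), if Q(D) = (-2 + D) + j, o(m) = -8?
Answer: 51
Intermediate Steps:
j = -2
Q(D) = -4 + D (Q(D) = (-2 + D) - 2 = -4 + D)
o(27) - Q(-12 - 43) = -8 - (-4 + (-12 - 43)) = -8 - (-4 - 55) = -8 - 1*(-59) = -8 + 59 = 51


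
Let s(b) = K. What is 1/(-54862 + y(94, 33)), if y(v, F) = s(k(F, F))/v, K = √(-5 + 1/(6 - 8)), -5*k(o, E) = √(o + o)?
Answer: -969521264/53189875585579 - 94*I*√22/53189875585579 ≈ -1.8228e-5 - 8.2892e-12*I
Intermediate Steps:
k(o, E) = -√2*√o/5 (k(o, E) = -√(o + o)/5 = -√2*√o/5)
K = I*√22/2 (K = √(-5 + 1/(-2)) = √(-5 - ½) = √(-11/2) = I*√22/2 ≈ 2.3452*I)
s(b) = I*√22/2
y(v, F) = I*√22/(2*v) (y(v, F) = (I*√22/2)/v = I*√22/(2*v))
1/(-54862 + y(94, 33)) = 1/(-54862 + (½)*I*√22/94) = 1/(-54862 + (½)*I*√22*(1/94)) = 1/(-54862 + I*√22/188)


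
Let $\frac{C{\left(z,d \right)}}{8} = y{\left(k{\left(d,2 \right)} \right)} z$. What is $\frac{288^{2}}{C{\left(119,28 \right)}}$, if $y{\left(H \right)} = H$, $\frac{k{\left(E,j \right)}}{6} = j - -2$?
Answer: $\frac{432}{119} \approx 3.6303$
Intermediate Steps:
$k{\left(E,j \right)} = 12 + 6 j$ ($k{\left(E,j \right)} = 6 \left(j - -2\right) = 6 \left(j + 2\right) = 6 \left(2 + j\right) = 12 + 6 j$)
$C{\left(z,d \right)} = 192 z$ ($C{\left(z,d \right)} = 8 \left(12 + 6 \cdot 2\right) z = 8 \left(12 + 12\right) z = 8 \cdot 24 z = 192 z$)
$\frac{288^{2}}{C{\left(119,28 \right)}} = \frac{288^{2}}{192 \cdot 119} = \frac{82944}{22848} = 82944 \cdot \frac{1}{22848} = \frac{432}{119}$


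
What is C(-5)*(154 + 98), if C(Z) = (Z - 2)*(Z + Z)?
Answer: 17640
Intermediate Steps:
C(Z) = 2*Z*(-2 + Z) (C(Z) = (-2 + Z)*(2*Z) = 2*Z*(-2 + Z))
C(-5)*(154 + 98) = (2*(-5)*(-2 - 5))*(154 + 98) = (2*(-5)*(-7))*252 = 70*252 = 17640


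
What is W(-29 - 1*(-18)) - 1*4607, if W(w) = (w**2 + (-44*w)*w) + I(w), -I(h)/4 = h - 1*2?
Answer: -9758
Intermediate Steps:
I(h) = 8 - 4*h (I(h) = -4*(h - 1*2) = -4*(h - 2) = -4*(-2 + h) = 8 - 4*h)
W(w) = 8 - 43*w**2 - 4*w (W(w) = (w**2 + (-44*w)*w) + (8 - 4*w) = (w**2 - 44*w**2) + (8 - 4*w) = -43*w**2 + (8 - 4*w) = 8 - 43*w**2 - 4*w)
W(-29 - 1*(-18)) - 1*4607 = (8 - 43*(-29 - 1*(-18))**2 - 4*(-29 - 1*(-18))) - 1*4607 = (8 - 43*(-29 + 18)**2 - 4*(-29 + 18)) - 4607 = (8 - 43*(-11)**2 - 4*(-11)) - 4607 = (8 - 43*121 + 44) - 4607 = (8 - 5203 + 44) - 4607 = -5151 - 4607 = -9758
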